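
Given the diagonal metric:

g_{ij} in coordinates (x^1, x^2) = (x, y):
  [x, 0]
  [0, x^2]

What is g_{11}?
With x^1 = x, x^2 = y, g_{11} = g_{xx} is the row-1, column-1 entry of the matrix.
g_{11} = x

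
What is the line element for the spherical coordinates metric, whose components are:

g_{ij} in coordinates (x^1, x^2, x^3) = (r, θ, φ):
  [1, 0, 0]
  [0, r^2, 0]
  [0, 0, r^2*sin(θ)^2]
ds^2 = g_{ij} dx^i dx^j; only the non-zero components contribute.
ds^2 = dr^2 + r^2 dθ^2 + r^2*sin(θ)^2 dφ^2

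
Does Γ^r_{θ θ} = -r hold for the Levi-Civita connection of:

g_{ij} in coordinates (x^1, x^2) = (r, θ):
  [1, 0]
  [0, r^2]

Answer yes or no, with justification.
Γ^r_{θ θ} = (1/2) g^{rr} (∂_θ g_{rθ} + ∂_θ g_{rθ} - ∂_r g_{θθ}) = (1/2)(1)((0) + (0) - (2*r)) = -r
This equals the proposed value -r.
Yes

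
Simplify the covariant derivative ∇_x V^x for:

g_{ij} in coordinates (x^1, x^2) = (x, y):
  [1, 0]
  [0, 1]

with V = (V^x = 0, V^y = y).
All Christoffel symbols are zero.
∇_x V^x = ∂_x V^x + Γ^x_{x j} V^j
  = (0) + (0)(0) + (0)(y)
  = 0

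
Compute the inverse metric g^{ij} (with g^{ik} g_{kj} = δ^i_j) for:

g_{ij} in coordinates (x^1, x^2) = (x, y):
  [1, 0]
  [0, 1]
The metric is diagonal, so g^{ij} is diagonal with entries 1/g_{ii}: diag(1, 1).
g^{ij}:
  [1, 0]
  [0, 1]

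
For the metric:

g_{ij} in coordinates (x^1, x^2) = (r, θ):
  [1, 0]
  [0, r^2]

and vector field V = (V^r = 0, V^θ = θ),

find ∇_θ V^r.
Non-zero Christoffel symbols:
Γ^r_{θ θ} = -r
Γ^θ_{r θ} = 1/r
∇_θ V^r = ∂_θ V^r + Γ^r_{θ j} V^j
  = (0) + (0)(0) + (-r)(θ)
  = -r*θ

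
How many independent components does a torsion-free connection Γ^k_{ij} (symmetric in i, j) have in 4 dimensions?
Γ^k_{ij} has n choices for the upper index and n(n+1)/2 independent symmetric lower index pairs.
Total = 4 × 4×5/2 = 4 × 10 = 40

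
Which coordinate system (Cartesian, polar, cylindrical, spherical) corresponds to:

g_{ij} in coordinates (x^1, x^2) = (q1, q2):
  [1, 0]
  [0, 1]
All components are constant and the metric is the identity, i.e. orthonormal rectilinear coordinates.
Cartesian (2D) coordinates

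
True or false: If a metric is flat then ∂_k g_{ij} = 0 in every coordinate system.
Flatness means R^i_{jkl} = 0; the components can still vary, e.g. the flat plane in polar coordinates has g_{θθ} = r^2.
False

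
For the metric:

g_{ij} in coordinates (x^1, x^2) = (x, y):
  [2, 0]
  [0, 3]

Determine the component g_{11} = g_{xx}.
With x^1 = x, x^2 = y, g_{11} = g_{xx} is the row-1, column-1 entry of the matrix.
g_{11} = 2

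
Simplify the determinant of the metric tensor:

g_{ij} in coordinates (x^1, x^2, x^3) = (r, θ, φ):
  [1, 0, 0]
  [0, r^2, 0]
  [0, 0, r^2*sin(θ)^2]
Diagonal metric: det(g) = g_{11}·g_{22}·g_{33}
= (1)·(r^2)·(r^2*sin(θ)^2)
det(g) = r^4*sin(θ)^2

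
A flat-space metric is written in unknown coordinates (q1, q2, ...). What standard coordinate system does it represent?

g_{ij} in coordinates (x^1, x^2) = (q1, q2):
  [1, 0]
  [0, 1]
All components are constant and the metric is the identity, i.e. orthonormal rectilinear coordinates.
Cartesian (2D) coordinates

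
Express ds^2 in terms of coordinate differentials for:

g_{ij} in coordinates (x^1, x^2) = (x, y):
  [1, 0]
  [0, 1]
ds^2 = g_{ij} dx^i dx^j; only the non-zero components contribute.
ds^2 = dx^2 + dy^2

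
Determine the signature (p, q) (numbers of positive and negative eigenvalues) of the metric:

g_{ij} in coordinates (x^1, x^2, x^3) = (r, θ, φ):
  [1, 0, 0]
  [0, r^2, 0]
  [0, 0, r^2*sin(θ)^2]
The metric is diagonal, so its eigenvalues are the diagonal entries: 1, r^2, r^2*sin(θ)^2 (at a generic point, where coordinate-dependent entries are positive).
3 positive, 0 negative.
(3, 0) - Riemannian (positive definite)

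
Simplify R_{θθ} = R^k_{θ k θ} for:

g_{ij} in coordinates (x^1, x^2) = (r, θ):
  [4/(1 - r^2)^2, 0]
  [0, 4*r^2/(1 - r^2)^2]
Non-zero Christoffel symbols (Γ^k_{ij} = Γ^k_{ji}):
Γ^r_{r r} = 2*r/(1 - r^2)
Γ^r_{θ θ} = (r^3 + r)/(r^2 - 1)
Γ^θ_{r θ} = (-r^2 - 1)/(r^3 - r)
R^r_{θ r θ} = ∂_r Γ^r_{θ θ} - ∂_θ Γ^r_{θ r} + Γ^r_{r m} Γ^m_{θ θ} - Γ^r_{θ m} Γ^m_{θ r}
  = ((r^4 - 4*r^2 - 1)/(r^2 - 1)^2) - (0) + (-2*r^2*(r^2 + 1)/(r^2 - 1)^2) - (-(r^2 + 1)^2/(r^2 - 1)^2) = -4*r^2/(r^2 - 1)^2
R^θ_{θ θ θ} = 0 (a repeated index in an antisymmetric pair)
R_{θθ} = R^r_{θ r θ} + R^θ_{θ θ θ} = (-4*r^2/(r^2 - 1)^2) + (0) = -4*r^2/(r^2 - 1)^2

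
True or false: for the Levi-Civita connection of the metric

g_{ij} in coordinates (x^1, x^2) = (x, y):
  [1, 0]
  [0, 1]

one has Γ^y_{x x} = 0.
Γ^y_{x x} = (1/2) g^{yy} (∂_x g_{yx} + ∂_x g_{yx} - ∂_y g_{xx}) = (1/2)(1)((0) + (0) - (0)) = 0
This equals the proposed value 0.
True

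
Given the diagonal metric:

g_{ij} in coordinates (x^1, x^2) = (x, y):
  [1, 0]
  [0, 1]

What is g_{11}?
With x^1 = x, x^2 = y, g_{11} = g_{xx} is the row-1, column-1 entry of the matrix.
g_{11} = 1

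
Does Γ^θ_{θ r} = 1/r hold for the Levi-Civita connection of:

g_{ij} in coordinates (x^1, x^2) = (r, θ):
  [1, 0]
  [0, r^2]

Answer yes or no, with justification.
Γ^θ_{θ r} = (1/2) g^{θθ} (∂_θ g_{θr} + ∂_r g_{θθ} - ∂_θ g_{θr}) = (1/2)(1/r^2)((0) + (2*r) - (0)) = 1/r
This equals the proposed value 1/r.
Yes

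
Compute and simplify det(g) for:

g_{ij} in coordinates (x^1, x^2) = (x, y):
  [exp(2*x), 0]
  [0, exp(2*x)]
For a 2×2 metric: det(g) = g_{11}·g_{22} - g_{12}·g_{21}
= (exp(2*x))·(exp(2*x)) - (0)·(0)
= exp(4*x) - 0
det(g) = exp(4*x)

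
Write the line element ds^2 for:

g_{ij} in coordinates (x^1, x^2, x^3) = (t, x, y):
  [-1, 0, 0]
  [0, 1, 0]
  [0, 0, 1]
ds^2 = g_{ij} dx^i dx^j; only the non-zero components contribute.
ds^2 = -dt^2 + dx^2 + dy^2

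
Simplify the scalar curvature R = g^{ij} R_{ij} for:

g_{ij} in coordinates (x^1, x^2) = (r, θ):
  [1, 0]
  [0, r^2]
Non-zero Christoffel symbols (Γ^k_{ij} = Γ^k_{ji}):
Γ^r_{θ θ} = -r
Γ^θ_{r θ} = 1/r
Ricci tensor (R_{ij} = R^k_{ikj}): R_{rr} = 0, R_{rθ} = 0, R_{θθ} = 0
Inverse metric: g^{rr} = 1, g^{θθ} = 1/r^2
R = g^{ij} R_{ij} = (1)(0) + (1/r^2)(0) = 0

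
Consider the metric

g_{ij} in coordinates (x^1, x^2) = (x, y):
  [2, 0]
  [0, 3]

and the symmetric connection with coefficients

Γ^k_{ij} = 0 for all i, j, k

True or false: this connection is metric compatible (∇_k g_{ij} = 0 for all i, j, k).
Using ∇_k g_{ij} = ∂_k g_{ij} - Γ^m_{ki} g_{mj} - Γ^m_{kj} g_{im}:
e.g. ∇_y g_{xx} = (0) - (0) - (0) = 0
Every component ∇_k g_{ij} vanishes: the connection is metric compatible.
True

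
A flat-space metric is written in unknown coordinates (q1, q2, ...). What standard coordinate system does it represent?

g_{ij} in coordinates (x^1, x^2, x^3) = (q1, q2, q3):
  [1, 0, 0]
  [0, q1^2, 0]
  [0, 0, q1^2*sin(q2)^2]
The line element ds^2 = dq1^2 + q1^2 dq2^2 + q1^2 sin(q2)^2 dq3^2 is dr^2 + r^2 dθ^2 + r^2 sin(θ)^2 dφ^2 with q1 = r, q2 = θ, q3 = φ.
spherical coordinates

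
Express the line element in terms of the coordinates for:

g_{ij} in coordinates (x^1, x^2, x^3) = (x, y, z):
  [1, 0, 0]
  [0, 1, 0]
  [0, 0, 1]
ds^2 = g_{ij} dx^i dx^j; only the non-zero components contribute.
ds^2 = dx^2 + dy^2 + dz^2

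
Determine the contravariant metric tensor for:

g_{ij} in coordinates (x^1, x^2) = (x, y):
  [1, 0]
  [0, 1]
The metric is diagonal, so g^{ij} is diagonal with entries 1/g_{ii}: diag(1, 1).
g^{ij}:
  [1, 0]
  [0, 1]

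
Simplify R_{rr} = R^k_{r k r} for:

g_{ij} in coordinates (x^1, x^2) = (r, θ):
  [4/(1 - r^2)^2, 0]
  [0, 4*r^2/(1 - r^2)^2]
Non-zero Christoffel symbols (Γ^k_{ij} = Γ^k_{ji}):
Γ^r_{r r} = 2*r/(1 - r^2)
Γ^r_{θ θ} = (r^3 + r)/(r^2 - 1)
Γ^θ_{r θ} = (-r^2 - 1)/(r^3 - r)
R^r_{r r r} = 0 (a repeated index in an antisymmetric pair)
R^θ_{r θ r} = ∂_θ Γ^θ_{r r} - ∂_r Γ^θ_{r θ} + Γ^θ_{θ m} Γ^m_{r r} - Γ^θ_{r m} Γ^m_{r θ}
  = (0) - ((r^4 + 4*r^2 - 1)/(r^3 - r)^2) + (2*(r^2 + 1)/(r^2 - 1)^2) - ((r^2 + 1)^2/(r^3 - r)^2) = -4/(r^2 - 1)^2
R_{rr} = R^r_{r r r} + R^θ_{r θ r} = (0) + (-4/(r^2 - 1)^2) = -4/(r^2 - 1)^2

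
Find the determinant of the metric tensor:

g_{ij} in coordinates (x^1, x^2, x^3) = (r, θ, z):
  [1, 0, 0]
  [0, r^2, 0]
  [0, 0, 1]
Diagonal metric: det(g) = g_{11}·g_{22}·g_{33}
= (1)·(r^2)·(1)
det(g) = r^2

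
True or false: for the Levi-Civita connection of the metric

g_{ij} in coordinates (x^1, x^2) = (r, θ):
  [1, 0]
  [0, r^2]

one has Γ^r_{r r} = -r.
Γ^r_{r r} = (1/2) g^{rr} (∂_r g_{rr} + ∂_r g_{rr} - ∂_r g_{rr}) = (1/2)(1)((0) + (0) - (0)) = 0
This differs from the proposed value -r.
False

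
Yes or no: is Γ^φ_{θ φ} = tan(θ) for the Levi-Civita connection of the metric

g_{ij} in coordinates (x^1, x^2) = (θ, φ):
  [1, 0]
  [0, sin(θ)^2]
Γ^φ_{θ φ} = (1/2) g^{φφ} (∂_θ g_{φφ} + ∂_φ g_{φθ} - ∂_φ g_{θφ}) = (1/2)(1/sin(θ)^2)((sin(2*θ)) + (0) - (0)) = 1/tan(θ)
This differs from the proposed value tan(θ).
No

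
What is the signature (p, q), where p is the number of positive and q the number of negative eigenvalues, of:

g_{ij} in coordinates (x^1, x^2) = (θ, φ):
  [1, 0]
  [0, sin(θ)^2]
The metric is diagonal, so its eigenvalues are the diagonal entries: 1, sin(θ)^2 (at a generic point, where coordinate-dependent entries are positive).
2 positive, 0 negative.
(2, 0) - Riemannian (positive definite)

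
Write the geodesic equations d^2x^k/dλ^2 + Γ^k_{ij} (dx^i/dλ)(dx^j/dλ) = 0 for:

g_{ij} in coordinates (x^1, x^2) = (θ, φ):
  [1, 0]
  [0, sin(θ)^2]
Geodesic equation: d^2x^k/dλ^2 + Γ^k_{ij} (dx^i/dλ)(dx^j/dλ) = 0.
Non-zero Christoffel symbols:
Γ^θ_{φ φ} = -sin(2*θ)/2
Γ^φ_{θ φ} = 1/tan(θ)
Substituting (the symmetric pair Γ^k_{ij}, Γ^k_{ji} combines into a factor 2):
d^2θ/dλ^2 - (sin(2*θ)/2) (dφ/dλ)^2 = 0
d^2φ/dλ^2 + (2/tan(θ)) (dθ/dλ)(dφ/dλ) = 0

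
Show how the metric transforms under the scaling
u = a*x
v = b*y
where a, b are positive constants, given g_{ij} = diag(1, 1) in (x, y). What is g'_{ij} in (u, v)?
Invert the transformation: x = u/a, y = v/b
g'_{ij} = (∂x^k/∂x'^i)(∂x^l/∂x'^j) g_{kl}; with g_{kl} = δ_{kl} this is Σ_k (∂x^k/∂x'^i)(∂x^k/∂x'^j).
Jacobian: ∂x/∂u = 1/a, ∂x/∂v = 0, ∂y/∂u = 0, ∂y/∂v = 1/b
g'_{uu} = (1/a)(1/a) + (0)(0) = 1/a^2
g'_{uv} = (1/a)(0) + (0)(1/b) = 0
g'_{vv} = (0)(0) + (1/b)(1/b) = 1/b^2
g'_{ij} = diag(1/a^2, 1/b^2)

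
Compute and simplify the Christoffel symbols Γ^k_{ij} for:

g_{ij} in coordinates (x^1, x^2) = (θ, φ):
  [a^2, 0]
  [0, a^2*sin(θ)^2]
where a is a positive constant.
Using Γ^k_{ij} = (1/2) g^{km} (∂_i g_{mj} + ∂_j g_{mi} - ∂_m g_{ij}); the metric is diagonal, so only the m = k term contributes.
Non-zero symbols (using the symmetry Γ^k_{ij} = Γ^k_{ji}):
Γ^θ_{φ φ} = (1/2) g^{θθ} (∂_φ g_{θφ} + ∂_φ g_{θφ} - ∂_θ g_{φφ}) = (1/2)(1/a^2)((0) + (0) - (a^2*sin(2*θ))) = -sin(2*θ)/2
Γ^φ_{θ φ} = (1/2) g^{φφ} (∂_θ g_{φφ} + ∂_φ g_{φθ} - ∂_φ g_{θφ}) = (1/2)(1/(a^2*sin(θ)^2))((a^2*sin(2*θ)) + (0) - (0)) = 1/tan(θ)
All other Christoffel symbols are zero.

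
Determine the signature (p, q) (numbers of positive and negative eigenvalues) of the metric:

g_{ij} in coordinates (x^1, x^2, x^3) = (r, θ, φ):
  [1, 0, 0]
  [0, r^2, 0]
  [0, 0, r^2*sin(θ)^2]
The metric is diagonal, so its eigenvalues are the diagonal entries: 1, r^2, r^2*sin(θ)^2 (at a generic point, where coordinate-dependent entries are positive).
3 positive, 0 negative.
(3, 0) - Riemannian (positive definite)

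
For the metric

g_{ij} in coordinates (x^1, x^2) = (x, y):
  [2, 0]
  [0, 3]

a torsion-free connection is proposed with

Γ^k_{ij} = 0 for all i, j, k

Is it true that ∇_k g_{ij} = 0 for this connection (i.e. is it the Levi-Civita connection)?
Using ∇_k g_{ij} = ∂_k g_{ij} - Γ^m_{ki} g_{mj} - Γ^m_{kj} g_{im}:
e.g. ∇_x g_{xy} = (0) - (0) - (0) = 0
Every component ∇_k g_{ij} vanishes: the connection is metric compatible.
Yes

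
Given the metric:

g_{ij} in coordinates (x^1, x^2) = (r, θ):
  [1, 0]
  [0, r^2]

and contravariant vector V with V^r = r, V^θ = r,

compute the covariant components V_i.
V_i = g_{ij} V^j:
V_r = (1)(r) + (0)(r) = r
V_θ = (0)(r) + (r^2)(r) = r^3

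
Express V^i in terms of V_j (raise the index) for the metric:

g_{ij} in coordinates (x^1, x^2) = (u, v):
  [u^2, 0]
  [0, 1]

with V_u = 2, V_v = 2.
Inverse metric (diagonal): g^{uu} = 1/u^2, g^{vv} = 1
V^i = g^{ij} V_j:
V^u = (1/u^2)(2) + (0)(2) = 2/u^2
V^v = (0)(2) + (1)(2) = 2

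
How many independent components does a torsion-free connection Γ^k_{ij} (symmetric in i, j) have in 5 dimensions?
Γ^k_{ij} has n choices for the upper index and n(n+1)/2 independent symmetric lower index pairs.
Total = 5 × 5×6/2 = 5 × 15 = 75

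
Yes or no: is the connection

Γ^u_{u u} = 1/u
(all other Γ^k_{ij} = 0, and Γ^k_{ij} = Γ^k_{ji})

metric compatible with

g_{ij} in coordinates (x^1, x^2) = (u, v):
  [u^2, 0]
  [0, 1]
Using ∇_k g_{ij} = ∂_k g_{ij} - Γ^m_{ki} g_{mj} - Γ^m_{kj} g_{im}:
e.g. ∇_u g_{uu} = (2*u) - (u) - (u) = 0
Every component ∇_k g_{ij} vanishes: the connection is metric compatible.
Yes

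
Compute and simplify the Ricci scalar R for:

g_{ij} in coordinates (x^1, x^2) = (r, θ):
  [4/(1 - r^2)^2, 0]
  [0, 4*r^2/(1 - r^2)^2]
Non-zero Christoffel symbols (Γ^k_{ij} = Γ^k_{ji}):
Γ^r_{r r} = 2*r/(1 - r^2)
Γ^r_{θ θ} = (r^3 + r)/(r^2 - 1)
Γ^θ_{r θ} = (-r^2 - 1)/(r^3 - r)
Ricci tensor (R_{ij} = R^k_{ikj}): R_{rr} = -4/(r^2 - 1)^2, R_{rθ} = 0, R_{θθ} = -4*r^2/(r^2 - 1)^2
Inverse metric: g^{rr} = (1 - r^2)^2/4, g^{θθ} = (1 - r^2)^2/(4*r^2)
R = g^{ij} R_{ij} = ((1 - r^2)^2/4)(-4/(r^2 - 1)^2) + ((1 - r^2)^2/(4*r^2))(-4*r^2/(r^2 - 1)^2) = -2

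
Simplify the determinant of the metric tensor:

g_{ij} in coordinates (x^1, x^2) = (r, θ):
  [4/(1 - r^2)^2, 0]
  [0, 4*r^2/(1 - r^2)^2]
For a 2×2 metric: det(g) = g_{11}·g_{22} - g_{12}·g_{21}
= (4/(1 - r^2)^2)·(4*r^2/(1 - r^2)^2) - (0)·(0)
= 16*r^2/(1 - r^2)^4 - 0
det(g) = 16*r^2/(1 - r^2)^4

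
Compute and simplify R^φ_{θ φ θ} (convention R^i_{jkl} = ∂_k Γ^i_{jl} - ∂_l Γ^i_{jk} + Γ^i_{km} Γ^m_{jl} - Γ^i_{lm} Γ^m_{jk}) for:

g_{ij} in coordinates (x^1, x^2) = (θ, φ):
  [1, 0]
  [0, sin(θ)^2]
Non-zero Christoffel symbols (Γ^k_{ij} = Γ^k_{ji}):
Γ^θ_{φ φ} = -sin(2*θ)/2
Γ^φ_{θ φ} = 1/tan(θ)
R^φ_{θ φ θ} = ∂_φ Γ^φ_{θ θ} - ∂_θ Γ^φ_{θ φ} + Γ^φ_{φ m} Γ^m_{θ θ} - Γ^φ_{θ m} Γ^m_{θ φ}
  = (0) - (-1/sin(θ)^2) + (0) - (1/tan(θ)^2) = 1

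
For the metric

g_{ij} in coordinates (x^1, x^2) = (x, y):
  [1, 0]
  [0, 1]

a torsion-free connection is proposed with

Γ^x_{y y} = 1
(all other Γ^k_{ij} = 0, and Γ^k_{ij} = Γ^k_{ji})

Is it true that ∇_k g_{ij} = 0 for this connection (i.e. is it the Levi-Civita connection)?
Using ∇_k g_{ij} = ∂_k g_{ij} - Γ^m_{ki} g_{mj} - Γ^m_{kj} g_{im}:
∇_y g_{xy} = (0) - (0) - (1) = -1 ≠ 0
So the connection is not metric compatible (it is not the Levi-Civita connection).
No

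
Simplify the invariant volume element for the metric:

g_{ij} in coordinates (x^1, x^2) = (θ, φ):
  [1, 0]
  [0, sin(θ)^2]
det(g) = sin(θ)^2
√|det(g)| = sin(θ) (taking 0 < θ < π so that |sin(θ)| = sin(θ))
Volume element: dV = sin(θ) dθ dφ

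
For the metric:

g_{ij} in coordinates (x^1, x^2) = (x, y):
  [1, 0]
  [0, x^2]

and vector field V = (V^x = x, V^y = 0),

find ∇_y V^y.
Non-zero Christoffel symbols:
Γ^x_{y y} = -x
Γ^y_{x y} = 1/x
∇_y V^y = ∂_y V^y + Γ^y_{y j} V^j
  = (0) + (1/x)(x) + (0)(0)
  = 1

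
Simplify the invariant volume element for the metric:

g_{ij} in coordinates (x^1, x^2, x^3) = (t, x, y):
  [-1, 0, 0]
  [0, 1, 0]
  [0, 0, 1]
det(g) = -1
√|det(g)| = 1
Volume element: dV = 1 dt dx dy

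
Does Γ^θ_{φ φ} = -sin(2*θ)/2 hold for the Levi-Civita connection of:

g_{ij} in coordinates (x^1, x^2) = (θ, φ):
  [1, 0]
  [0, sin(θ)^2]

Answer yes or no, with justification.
Γ^θ_{φ φ} = (1/2) g^{θθ} (∂_φ g_{θφ} + ∂_φ g_{θφ} - ∂_θ g_{φφ}) = (1/2)(1)((0) + (0) - (sin(2*θ))) = -sin(2*θ)/2
This equals the proposed value -sin(2*θ)/2.
Yes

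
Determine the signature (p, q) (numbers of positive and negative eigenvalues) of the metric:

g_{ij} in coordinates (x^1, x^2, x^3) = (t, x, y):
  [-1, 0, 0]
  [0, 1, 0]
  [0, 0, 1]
The metric is diagonal, so its eigenvalues are the diagonal entries: -1, 1, 1 (at a generic point, where coordinate-dependent entries are positive).
2 positive, 1 negative.
(2, 1) - Lorentzian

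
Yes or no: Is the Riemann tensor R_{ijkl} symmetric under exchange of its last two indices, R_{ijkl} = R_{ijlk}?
It is antisymmetric in the last pair: R_{ijkl} = -R_{ijlk}.
No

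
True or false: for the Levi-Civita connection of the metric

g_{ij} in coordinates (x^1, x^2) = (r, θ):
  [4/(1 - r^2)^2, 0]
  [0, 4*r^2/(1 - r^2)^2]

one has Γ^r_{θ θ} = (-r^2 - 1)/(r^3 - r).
Γ^r_{θ θ} = (1/2) g^{rr} (∂_θ g_{rθ} + ∂_θ g_{rθ} - ∂_r g_{θθ}) = (1/2)((1 - r^2)^2/4)((0) + (0) - (-8*(r^3 + r)/(r^2 - 1)^3)) = (r^3 + r)/(r^2 - 1)
This differs from the proposed value (-r^2 - 1)/(r^3 - r).
False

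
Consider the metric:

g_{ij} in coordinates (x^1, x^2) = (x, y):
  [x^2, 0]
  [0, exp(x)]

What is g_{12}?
With x^1 = x, x^2 = y, g_{12} = g_{xy} is the row-1, column-2 entry of the matrix.
g_{12} = 0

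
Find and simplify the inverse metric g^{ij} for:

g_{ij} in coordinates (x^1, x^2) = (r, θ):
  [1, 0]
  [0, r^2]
The metric is diagonal, so g^{ij} is diagonal with entries 1/g_{ii}: diag(1, 1/(r^2)).
g^{ij}:
  [1, 0]
  [0, 1/r^2]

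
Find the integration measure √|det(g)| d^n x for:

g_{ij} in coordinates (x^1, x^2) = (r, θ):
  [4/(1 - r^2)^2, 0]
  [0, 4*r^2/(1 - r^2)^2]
det(g) = 16*r^2/(1 - r^2)^4
√|det(g)| = 4*r/(r^2 - 1)^2
Volume element: dV = 4*r/(r^2 - 1)^2 dr dθ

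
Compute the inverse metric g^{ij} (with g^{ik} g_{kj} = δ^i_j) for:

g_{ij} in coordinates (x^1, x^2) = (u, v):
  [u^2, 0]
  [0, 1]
The metric is diagonal, so g^{ij} is diagonal with entries 1/g_{ii}: diag(1/(u^2), 1).
g^{ij}:
  [1/u^2, 0]
  [0, 1]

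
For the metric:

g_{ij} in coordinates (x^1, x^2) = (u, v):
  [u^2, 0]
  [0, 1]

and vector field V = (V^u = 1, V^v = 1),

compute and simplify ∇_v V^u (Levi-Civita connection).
Non-zero Christoffel symbols:
Γ^u_{u u} = 1/u
∇_v V^u = ∂_v V^u + Γ^u_{v j} V^j
  = (0) + (0)(1) + (0)(1)
  = 0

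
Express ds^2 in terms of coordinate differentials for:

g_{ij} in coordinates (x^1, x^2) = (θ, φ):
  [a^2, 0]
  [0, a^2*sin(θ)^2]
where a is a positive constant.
ds^2 = g_{ij} dx^i dx^j; only the non-zero components contribute.
ds^2 = a^2 dθ^2 + a^2*sin(θ)^2 dφ^2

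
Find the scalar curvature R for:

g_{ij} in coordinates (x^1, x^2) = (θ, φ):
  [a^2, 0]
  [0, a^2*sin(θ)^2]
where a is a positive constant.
Non-zero Christoffel symbols (Γ^k_{ij} = Γ^k_{ji}):
Γ^θ_{φ φ} = -sin(2*θ)/2
Γ^φ_{θ φ} = 1/tan(θ)
Ricci tensor (R_{ij} = R^k_{ikj}): R_{θθ} = 1, R_{θφ} = 0, R_{φφ} = sin(θ)^2
Inverse metric: g^{θθ} = 1/a^2, g^{φφ} = 1/(a^2*sin(θ)^2)
R = g^{ij} R_{ij} = (1/a^2)(1) + (1/(a^2*sin(θ)^2))(sin(θ)^2) = 2/a^2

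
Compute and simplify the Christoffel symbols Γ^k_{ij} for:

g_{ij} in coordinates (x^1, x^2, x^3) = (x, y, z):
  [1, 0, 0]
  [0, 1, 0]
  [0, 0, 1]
Using Γ^k_{ij} = (1/2) g^{km} (∂_i g_{mj} + ∂_j g_{mi} - ∂_m g_{ij}); the metric is diagonal, so only the m = k term contributes.
Every metric component is constant, so all ∂_m g_{ij} = 0 and every Christoffel symbol vanishes.
All Christoffel symbols are zero.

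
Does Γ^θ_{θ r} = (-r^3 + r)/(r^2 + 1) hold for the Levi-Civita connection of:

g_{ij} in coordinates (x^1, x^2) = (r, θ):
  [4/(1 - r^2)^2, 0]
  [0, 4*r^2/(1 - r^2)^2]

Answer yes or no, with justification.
Γ^θ_{θ r} = (1/2) g^{θθ} (∂_θ g_{θr} + ∂_r g_{θθ} - ∂_θ g_{θr}) = (1/2)((1 - r^2)^2/(4*r^2))((0) + (-8*(r^3 + r)/(r^2 - 1)^3) - (0)) = (-r^2 - 1)/(r^3 - r)
This differs from the proposed value (-r^3 + r)/(r^2 + 1).
No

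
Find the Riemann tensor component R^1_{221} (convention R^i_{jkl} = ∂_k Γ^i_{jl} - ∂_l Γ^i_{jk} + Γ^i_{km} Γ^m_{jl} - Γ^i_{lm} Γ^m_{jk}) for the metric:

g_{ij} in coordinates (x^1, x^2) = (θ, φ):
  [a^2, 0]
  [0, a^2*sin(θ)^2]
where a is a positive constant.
Non-zero Christoffel symbols (Γ^k_{ij} = Γ^k_{ji}):
Γ^θ_{φ φ} = -sin(2*θ)/2
Γ^φ_{θ φ} = 1/tan(θ)
R^θ_{φ φ θ} = ∂_φ Γ^θ_{φ θ} - ∂_θ Γ^θ_{φ φ} + Γ^θ_{φ m} Γ^m_{φ θ} - Γ^θ_{θ m} Γ^m_{φ φ}
  = (0) - (-cos(2*θ)) + (-cos(θ)^2) - (0) = -sin(θ)^2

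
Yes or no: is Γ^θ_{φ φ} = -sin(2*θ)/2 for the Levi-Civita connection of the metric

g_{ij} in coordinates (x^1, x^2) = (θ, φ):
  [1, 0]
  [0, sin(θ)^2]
Γ^θ_{φ φ} = (1/2) g^{θθ} (∂_φ g_{θφ} + ∂_φ g_{θφ} - ∂_θ g_{φφ}) = (1/2)(1)((0) + (0) - (sin(2*θ))) = -sin(2*θ)/2
This equals the proposed value -sin(2*θ)/2.
Yes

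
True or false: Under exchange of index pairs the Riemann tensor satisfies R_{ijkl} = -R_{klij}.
The pair-exchange symmetry has a plus sign: R_{ijkl} = +R_{klij}.
False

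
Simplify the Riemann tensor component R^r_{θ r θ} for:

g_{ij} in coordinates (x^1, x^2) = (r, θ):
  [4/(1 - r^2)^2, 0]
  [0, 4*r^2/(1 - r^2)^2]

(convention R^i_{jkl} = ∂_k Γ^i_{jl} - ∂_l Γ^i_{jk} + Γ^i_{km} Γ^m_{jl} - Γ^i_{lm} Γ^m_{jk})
Non-zero Christoffel symbols (Γ^k_{ij} = Γ^k_{ji}):
Γ^r_{r r} = 2*r/(1 - r^2)
Γ^r_{θ θ} = (r^3 + r)/(r^2 - 1)
Γ^θ_{r θ} = (-r^2 - 1)/(r^3 - r)
R^r_{θ r θ} = ∂_r Γ^r_{θ θ} - ∂_θ Γ^r_{θ r} + Γ^r_{r m} Γ^m_{θ θ} - Γ^r_{θ m} Γ^m_{θ r}
  = ((r^4 - 4*r^2 - 1)/(r^2 - 1)^2) - (0) + (-2*r^2*(r^2 + 1)/(r^2 - 1)^2) - (-(r^2 + 1)^2/(r^2 - 1)^2) = -4*r^2/(r^2 - 1)^2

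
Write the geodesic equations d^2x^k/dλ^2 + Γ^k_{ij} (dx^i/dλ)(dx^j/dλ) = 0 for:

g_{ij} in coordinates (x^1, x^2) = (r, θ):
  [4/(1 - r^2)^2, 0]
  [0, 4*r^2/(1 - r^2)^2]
Geodesic equation: d^2x^k/dλ^2 + Γ^k_{ij} (dx^i/dλ)(dx^j/dλ) = 0.
Non-zero Christoffel symbols:
Γ^r_{r r} = 2*r/(1 - r^2)
Γ^r_{θ θ} = (r^3 + r)/(r^2 - 1)
Γ^θ_{r θ} = (-r^2 - 1)/(r^3 - r)
Substituting (the symmetric pair Γ^k_{ij}, Γ^k_{ji} combines into a factor 2):
d^2r/dλ^2 + (2*r/(1 - r^2)) (dr/dλ)^2 + ((r^3 + r)/(r^2 - 1)) (dθ/dλ)^2 = 0
d^2θ/dλ^2 + ((-2*r^2 - 2)/(r^3 - r)) (dr/dλ)(dθ/dλ) = 0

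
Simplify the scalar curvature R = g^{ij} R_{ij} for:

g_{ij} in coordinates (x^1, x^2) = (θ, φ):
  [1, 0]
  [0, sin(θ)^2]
Non-zero Christoffel symbols (Γ^k_{ij} = Γ^k_{ji}):
Γ^θ_{φ φ} = -sin(2*θ)/2
Γ^φ_{θ φ} = 1/tan(θ)
Ricci tensor (R_{ij} = R^k_{ikj}): R_{θθ} = 1, R_{θφ} = 0, R_{φφ} = sin(θ)^2
Inverse metric: g^{θθ} = 1, g^{φφ} = 1/sin(θ)^2
R = g^{ij} R_{ij} = (1)(1) + (1/sin(θ)^2)(sin(θ)^2) = 2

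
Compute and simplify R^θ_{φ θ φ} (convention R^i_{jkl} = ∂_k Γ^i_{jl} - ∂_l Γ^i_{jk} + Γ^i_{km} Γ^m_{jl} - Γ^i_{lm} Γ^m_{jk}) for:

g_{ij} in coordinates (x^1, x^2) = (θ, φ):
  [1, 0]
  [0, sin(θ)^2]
Non-zero Christoffel symbols (Γ^k_{ij} = Γ^k_{ji}):
Γ^θ_{φ φ} = -sin(2*θ)/2
Γ^φ_{θ φ} = 1/tan(θ)
R^θ_{φ θ φ} = ∂_θ Γ^θ_{φ φ} - ∂_φ Γ^θ_{φ θ} + Γ^θ_{θ m} Γ^m_{φ φ} - Γ^θ_{φ m} Γ^m_{φ θ}
  = (-cos(2*θ)) - (0) + (0) - (-cos(θ)^2) = sin(θ)^2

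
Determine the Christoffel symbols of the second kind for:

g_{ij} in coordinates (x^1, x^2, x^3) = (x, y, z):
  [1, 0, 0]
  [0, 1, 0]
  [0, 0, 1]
Using Γ^k_{ij} = (1/2) g^{km} (∂_i g_{mj} + ∂_j g_{mi} - ∂_m g_{ij}); the metric is diagonal, so only the m = k term contributes.
Every metric component is constant, so all ∂_m g_{ij} = 0 and every Christoffel symbol vanishes.
All Christoffel symbols are zero.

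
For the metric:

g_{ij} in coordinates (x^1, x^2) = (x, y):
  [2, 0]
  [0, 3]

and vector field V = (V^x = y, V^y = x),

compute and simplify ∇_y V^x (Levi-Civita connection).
All Christoffel symbols are zero.
∇_y V^x = ∂_y V^x + Γ^x_{y j} V^j
  = (1) + (0)(y) + (0)(x)
  = 1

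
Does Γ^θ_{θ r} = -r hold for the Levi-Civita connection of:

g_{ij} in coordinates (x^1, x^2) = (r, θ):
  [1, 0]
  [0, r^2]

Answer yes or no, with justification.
Γ^θ_{θ r} = (1/2) g^{θθ} (∂_θ g_{θr} + ∂_r g_{θθ} - ∂_θ g_{θr}) = (1/2)(1/r^2)((0) + (2*r) - (0)) = 1/r
This differs from the proposed value -r.
No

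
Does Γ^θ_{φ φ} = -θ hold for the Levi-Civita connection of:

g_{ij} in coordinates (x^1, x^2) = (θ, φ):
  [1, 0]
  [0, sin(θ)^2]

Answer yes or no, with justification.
Γ^θ_{φ φ} = (1/2) g^{θθ} (∂_φ g_{θφ} + ∂_φ g_{θφ} - ∂_θ g_{φφ}) = (1/2)(1)((0) + (0) - (sin(2*θ))) = -sin(2*θ)/2
This differs from the proposed value -θ.
No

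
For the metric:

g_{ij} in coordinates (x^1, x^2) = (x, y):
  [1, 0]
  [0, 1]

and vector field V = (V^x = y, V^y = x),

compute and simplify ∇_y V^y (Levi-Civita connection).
All Christoffel symbols are zero.
∇_y V^y = ∂_y V^y + Γ^y_{y j} V^j
  = (0) + (0)(y) + (0)(x)
  = 0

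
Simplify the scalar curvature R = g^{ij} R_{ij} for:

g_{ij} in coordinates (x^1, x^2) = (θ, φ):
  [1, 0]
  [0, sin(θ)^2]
Non-zero Christoffel symbols (Γ^k_{ij} = Γ^k_{ji}):
Γ^θ_{φ φ} = -sin(2*θ)/2
Γ^φ_{θ φ} = 1/tan(θ)
Ricci tensor (R_{ij} = R^k_{ikj}): R_{θθ} = 1, R_{θφ} = 0, R_{φφ} = sin(θ)^2
Inverse metric: g^{θθ} = 1, g^{φφ} = 1/sin(θ)^2
R = g^{ij} R_{ij} = (1)(1) + (1/sin(θ)^2)(sin(θ)^2) = 2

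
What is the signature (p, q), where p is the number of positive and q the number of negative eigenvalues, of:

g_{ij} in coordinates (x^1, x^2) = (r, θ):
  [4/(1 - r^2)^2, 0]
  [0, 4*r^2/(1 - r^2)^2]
The metric is diagonal, so its eigenvalues are the diagonal entries: 4/(1 - r^2)^2, 4*r^2/(1 - r^2)^2 (at a generic point, where coordinate-dependent entries are positive).
2 positive, 0 negative.
(2, 0) - Riemannian (positive definite)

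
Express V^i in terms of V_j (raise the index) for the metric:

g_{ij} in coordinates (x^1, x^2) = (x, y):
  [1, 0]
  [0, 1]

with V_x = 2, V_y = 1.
Inverse metric (diagonal): g^{xx} = 1, g^{yy} = 1
V^i = g^{ij} V_j:
V^x = (1)(2) + (0)(1) = 2
V^y = (0)(2) + (1)(1) = 1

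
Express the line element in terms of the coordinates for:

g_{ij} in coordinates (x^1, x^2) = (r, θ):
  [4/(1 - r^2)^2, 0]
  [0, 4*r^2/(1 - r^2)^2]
ds^2 = g_{ij} dx^i dx^j; only the non-zero components contribute.
ds^2 = (4/(1 - r^2)^2) dr^2 + (4*r^2/(1 - r^2)^2) dθ^2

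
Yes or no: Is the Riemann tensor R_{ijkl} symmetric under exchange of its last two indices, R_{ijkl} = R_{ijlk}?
It is antisymmetric in the last pair: R_{ijkl} = -R_{ijlk}.
No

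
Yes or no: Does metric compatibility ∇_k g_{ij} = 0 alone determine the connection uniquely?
One also needs vanishing torsion; metric compatibility plus torsion-freeness singles out the Levi-Civita connection.
No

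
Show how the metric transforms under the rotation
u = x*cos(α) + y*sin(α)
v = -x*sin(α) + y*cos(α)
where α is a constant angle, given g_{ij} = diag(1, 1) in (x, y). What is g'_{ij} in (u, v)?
Invert the transformation: x = u*cos(α) - v*sin(α), y = u*sin(α) + v*cos(α)
g'_{ij} = (∂x^k/∂x'^i)(∂x^l/∂x'^j) g_{kl}; with g_{kl} = δ_{kl} this is Σ_k (∂x^k/∂x'^i)(∂x^k/∂x'^j).
Jacobian: ∂x/∂u = cos(α), ∂x/∂v = -sin(α), ∂y/∂u = sin(α), ∂y/∂v = cos(α)
g'_{uu} = (cos(α))(cos(α)) + (sin(α))(sin(α)) = 1
g'_{uv} = (cos(α))(-sin(α)) + (sin(α))(cos(α)) = 0
g'_{vv} = (-sin(α))(-sin(α)) + (cos(α))(cos(α)) = 1
g'_{ij} = diag(1, 1)
The Euclidean metric is invariant under rotations.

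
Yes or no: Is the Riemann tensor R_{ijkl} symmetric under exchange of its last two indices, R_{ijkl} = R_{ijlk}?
It is antisymmetric in the last pair: R_{ijkl} = -R_{ijlk}.
No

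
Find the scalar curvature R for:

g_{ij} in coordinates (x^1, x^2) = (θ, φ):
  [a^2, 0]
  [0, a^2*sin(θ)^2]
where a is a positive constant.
Non-zero Christoffel symbols (Γ^k_{ij} = Γ^k_{ji}):
Γ^θ_{φ φ} = -sin(2*θ)/2
Γ^φ_{θ φ} = 1/tan(θ)
Ricci tensor (R_{ij} = R^k_{ikj}): R_{θθ} = 1, R_{θφ} = 0, R_{φφ} = sin(θ)^2
Inverse metric: g^{θθ} = 1/a^2, g^{φφ} = 1/(a^2*sin(θ)^2)
R = g^{ij} R_{ij} = (1/a^2)(1) + (1/(a^2*sin(θ)^2))(sin(θ)^2) = 2/a^2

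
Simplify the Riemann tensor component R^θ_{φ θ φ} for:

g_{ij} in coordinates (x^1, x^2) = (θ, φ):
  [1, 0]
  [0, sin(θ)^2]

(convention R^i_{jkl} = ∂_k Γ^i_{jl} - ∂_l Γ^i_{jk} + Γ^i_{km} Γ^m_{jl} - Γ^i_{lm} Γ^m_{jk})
Non-zero Christoffel symbols (Γ^k_{ij} = Γ^k_{ji}):
Γ^θ_{φ φ} = -sin(2*θ)/2
Γ^φ_{θ φ} = 1/tan(θ)
R^θ_{φ θ φ} = ∂_θ Γ^θ_{φ φ} - ∂_φ Γ^θ_{φ θ} + Γ^θ_{θ m} Γ^m_{φ φ} - Γ^θ_{φ m} Γ^m_{φ θ}
  = (-cos(2*θ)) - (0) + (0) - (-cos(θ)^2) = sin(θ)^2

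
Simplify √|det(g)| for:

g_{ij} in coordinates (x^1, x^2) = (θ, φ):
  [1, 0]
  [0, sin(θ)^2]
det(g) = sin(θ)^2
√|det(g)| = sin(θ) (taking 0 < θ < π so that |sin(θ)| = sin(θ))
Volume element: dV = sin(θ) dθ dφ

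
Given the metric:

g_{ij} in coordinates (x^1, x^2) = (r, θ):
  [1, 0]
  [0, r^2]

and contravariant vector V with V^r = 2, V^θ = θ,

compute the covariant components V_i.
V_i = g_{ij} V^j:
V_r = (1)(2) + (0)(θ) = 2
V_θ = (0)(2) + (r^2)(θ) = r^2*θ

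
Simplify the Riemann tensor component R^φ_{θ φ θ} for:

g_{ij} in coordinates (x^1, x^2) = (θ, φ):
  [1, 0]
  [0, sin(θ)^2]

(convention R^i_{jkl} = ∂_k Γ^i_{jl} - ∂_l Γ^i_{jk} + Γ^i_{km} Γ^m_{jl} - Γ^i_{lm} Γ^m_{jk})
Non-zero Christoffel symbols (Γ^k_{ij} = Γ^k_{ji}):
Γ^θ_{φ φ} = -sin(2*θ)/2
Γ^φ_{θ φ} = 1/tan(θ)
R^φ_{θ φ θ} = ∂_φ Γ^φ_{θ θ} - ∂_θ Γ^φ_{θ φ} + Γ^φ_{φ m} Γ^m_{θ θ} - Γ^φ_{θ m} Γ^m_{θ φ}
  = (0) - (-1/sin(θ)^2) + (0) - (1/tan(θ)^2) = 1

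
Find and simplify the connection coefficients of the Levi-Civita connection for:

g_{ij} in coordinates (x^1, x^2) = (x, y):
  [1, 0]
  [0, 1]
Using Γ^k_{ij} = (1/2) g^{km} (∂_i g_{mj} + ∂_j g_{mi} - ∂_m g_{ij}); the metric is diagonal, so only the m = k term contributes.
Every metric component is constant, so all ∂_m g_{ij} = 0 and every Christoffel symbol vanishes.
All Christoffel symbols are zero.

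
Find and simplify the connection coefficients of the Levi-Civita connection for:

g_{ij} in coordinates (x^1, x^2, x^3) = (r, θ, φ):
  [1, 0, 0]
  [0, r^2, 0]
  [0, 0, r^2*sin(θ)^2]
Using Γ^k_{ij} = (1/2) g^{km} (∂_i g_{mj} + ∂_j g_{mi} - ∂_m g_{ij}); the metric is diagonal, so only the m = k term contributes.
Non-zero symbols (using the symmetry Γ^k_{ij} = Γ^k_{ji}):
Γ^r_{θ θ} = (1/2) g^{rr} (∂_θ g_{rθ} + ∂_θ g_{rθ} - ∂_r g_{θθ}) = (1/2)(1)((0) + (0) - (2*r)) = -r
Γ^r_{φ φ} = (1/2) g^{rr} (∂_φ g_{rφ} + ∂_φ g_{rφ} - ∂_r g_{φφ}) = (1/2)(1)((0) + (0) - (2*r*sin(θ)^2)) = -r*sin(θ)^2
Γ^θ_{r θ} = (1/2) g^{θθ} (∂_r g_{θθ} + ∂_θ g_{θr} - ∂_θ g_{rθ}) = (1/2)(1/r^2)((2*r) + (0) - (0)) = 1/r
Γ^θ_{φ φ} = (1/2) g^{θθ} (∂_φ g_{θφ} + ∂_φ g_{θφ} - ∂_θ g_{φφ}) = (1/2)(1/r^2)((0) + (0) - (r^2*sin(2*θ))) = -sin(2*θ)/2
Γ^φ_{r φ} = (1/2) g^{φφ} (∂_r g_{φφ} + ∂_φ g_{φr} - ∂_φ g_{rφ}) = (1/2)(1/(r^2*sin(θ)^2))((2*r*sin(θ)^2) + (0) - (0)) = 1/r
Γ^φ_{θ φ} = (1/2) g^{φφ} (∂_θ g_{φφ} + ∂_φ g_{φθ} - ∂_φ g_{θφ}) = (1/2)(1/(r^2*sin(θ)^2))((r^2*sin(2*θ)) + (0) - (0)) = 1/tan(θ)
All other Christoffel symbols are zero.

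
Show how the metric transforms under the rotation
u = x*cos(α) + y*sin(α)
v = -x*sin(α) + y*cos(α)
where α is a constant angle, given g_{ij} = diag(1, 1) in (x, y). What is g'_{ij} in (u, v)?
Invert the transformation: x = u*cos(α) - v*sin(α), y = u*sin(α) + v*cos(α)
g'_{ij} = (∂x^k/∂x'^i)(∂x^l/∂x'^j) g_{kl}; with g_{kl} = δ_{kl} this is Σ_k (∂x^k/∂x'^i)(∂x^k/∂x'^j).
Jacobian: ∂x/∂u = cos(α), ∂x/∂v = -sin(α), ∂y/∂u = sin(α), ∂y/∂v = cos(α)
g'_{uu} = (cos(α))(cos(α)) + (sin(α))(sin(α)) = 1
g'_{uv} = (cos(α))(-sin(α)) + (sin(α))(cos(α)) = 0
g'_{vv} = (-sin(α))(-sin(α)) + (cos(α))(cos(α)) = 1
g'_{ij} = diag(1, 1)
The Euclidean metric is invariant under rotations.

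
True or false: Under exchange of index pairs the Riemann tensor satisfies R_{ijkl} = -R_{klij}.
The pair-exchange symmetry has a plus sign: R_{ijkl} = +R_{klij}.
False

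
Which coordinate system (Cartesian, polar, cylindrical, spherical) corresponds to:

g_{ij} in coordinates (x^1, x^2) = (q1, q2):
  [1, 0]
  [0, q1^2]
The line element ds^2 = dq1^2 + q1^2 dq2^2 is dr^2 + r^2 dθ^2 with q1 = r, q2 = θ.
polar coordinates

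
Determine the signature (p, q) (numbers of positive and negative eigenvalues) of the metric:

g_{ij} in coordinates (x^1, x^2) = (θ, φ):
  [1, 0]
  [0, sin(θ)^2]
The metric is diagonal, so its eigenvalues are the diagonal entries: 1, sin(θ)^2 (at a generic point, where coordinate-dependent entries are positive).
2 positive, 0 negative.
(2, 0) - Riemannian (positive definite)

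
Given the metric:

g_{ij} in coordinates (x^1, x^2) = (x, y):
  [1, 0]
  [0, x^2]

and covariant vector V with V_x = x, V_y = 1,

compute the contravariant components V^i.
Inverse metric (diagonal): g^{xx} = 1, g^{yy} = 1/x^2
V^i = g^{ij} V_j:
V^x = (1)(x) + (0)(1) = x
V^y = (0)(x) + (1/x^2)(1) = 1/x^2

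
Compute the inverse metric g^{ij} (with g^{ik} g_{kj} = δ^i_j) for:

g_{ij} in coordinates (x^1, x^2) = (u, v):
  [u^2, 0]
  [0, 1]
The metric is diagonal, so g^{ij} is diagonal with entries 1/g_{ii}: diag(1/(u^2), 1).
g^{ij}:
  [1/u^2, 0]
  [0, 1]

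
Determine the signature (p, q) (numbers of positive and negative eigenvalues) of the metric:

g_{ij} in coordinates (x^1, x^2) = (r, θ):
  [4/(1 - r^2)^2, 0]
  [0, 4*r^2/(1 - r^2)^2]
The metric is diagonal, so its eigenvalues are the diagonal entries: 4/(1 - r^2)^2, 4*r^2/(1 - r^2)^2 (at a generic point, where coordinate-dependent entries are positive).
2 positive, 0 negative.
(2, 0) - Riemannian (positive definite)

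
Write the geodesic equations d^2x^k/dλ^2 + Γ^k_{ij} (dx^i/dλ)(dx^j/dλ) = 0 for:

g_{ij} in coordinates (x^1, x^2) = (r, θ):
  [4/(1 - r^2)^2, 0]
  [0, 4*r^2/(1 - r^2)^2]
Geodesic equation: d^2x^k/dλ^2 + Γ^k_{ij} (dx^i/dλ)(dx^j/dλ) = 0.
Non-zero Christoffel symbols:
Γ^r_{r r} = 2*r/(1 - r^2)
Γ^r_{θ θ} = (r^3 + r)/(r^2 - 1)
Γ^θ_{r θ} = (-r^2 - 1)/(r^3 - r)
Substituting (the symmetric pair Γ^k_{ij}, Γ^k_{ji} combines into a factor 2):
d^2r/dλ^2 + (2*r/(1 - r^2)) (dr/dλ)^2 + ((r^3 + r)/(r^2 - 1)) (dθ/dλ)^2 = 0
d^2θ/dλ^2 + ((-2*r^2 - 2)/(r^3 - r)) (dr/dλ)(dθ/dλ) = 0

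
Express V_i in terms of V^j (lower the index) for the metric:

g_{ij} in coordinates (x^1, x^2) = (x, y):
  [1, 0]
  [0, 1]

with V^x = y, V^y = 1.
V_i = g_{ij} V^j:
V_x = (1)(y) + (0)(1) = y
V_y = (0)(y) + (1)(1) = 1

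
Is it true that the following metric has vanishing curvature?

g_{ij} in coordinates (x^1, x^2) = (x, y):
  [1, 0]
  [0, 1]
All metric components are constant, so every Christoffel symbol vanishes and R^i_{jkl} = 0.
Yes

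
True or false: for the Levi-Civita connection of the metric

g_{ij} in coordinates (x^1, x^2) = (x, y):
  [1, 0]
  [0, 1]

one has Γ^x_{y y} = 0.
Γ^x_{y y} = (1/2) g^{xx} (∂_y g_{xy} + ∂_y g_{xy} - ∂_x g_{yy}) = (1/2)(1)((0) + (0) - (0)) = 0
This equals the proposed value 0.
True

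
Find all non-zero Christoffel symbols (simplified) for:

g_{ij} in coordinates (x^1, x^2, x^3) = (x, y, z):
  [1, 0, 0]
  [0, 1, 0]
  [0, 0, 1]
Using Γ^k_{ij} = (1/2) g^{km} (∂_i g_{mj} + ∂_j g_{mi} - ∂_m g_{ij}); the metric is diagonal, so only the m = k term contributes.
Every metric component is constant, so all ∂_m g_{ij} = 0 and every Christoffel symbol vanishes.
All Christoffel symbols are zero.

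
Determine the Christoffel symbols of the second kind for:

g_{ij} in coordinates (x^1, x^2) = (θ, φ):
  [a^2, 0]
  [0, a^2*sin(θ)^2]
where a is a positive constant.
Using Γ^k_{ij} = (1/2) g^{km} (∂_i g_{mj} + ∂_j g_{mi} - ∂_m g_{ij}); the metric is diagonal, so only the m = k term contributes.
Non-zero symbols (using the symmetry Γ^k_{ij} = Γ^k_{ji}):
Γ^θ_{φ φ} = (1/2) g^{θθ} (∂_φ g_{θφ} + ∂_φ g_{θφ} - ∂_θ g_{φφ}) = (1/2)(1/a^2)((0) + (0) - (a^2*sin(2*θ))) = -sin(2*θ)/2
Γ^φ_{θ φ} = (1/2) g^{φφ} (∂_θ g_{φφ} + ∂_φ g_{φθ} - ∂_φ g_{θφ}) = (1/2)(1/(a^2*sin(θ)^2))((a^2*sin(2*θ)) + (0) - (0)) = 1/tan(θ)
All other Christoffel symbols are zero.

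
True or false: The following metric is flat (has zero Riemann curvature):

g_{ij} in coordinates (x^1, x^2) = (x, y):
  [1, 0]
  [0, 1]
All metric components are constant, so every Christoffel symbol vanishes and R^i_{jkl} = 0.
True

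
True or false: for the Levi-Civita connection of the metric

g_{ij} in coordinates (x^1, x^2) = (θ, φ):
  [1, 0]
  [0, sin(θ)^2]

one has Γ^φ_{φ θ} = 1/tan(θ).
Γ^φ_{φ θ} = (1/2) g^{φφ} (∂_φ g_{φθ} + ∂_θ g_{φφ} - ∂_φ g_{φθ}) = (1/2)(1/sin(θ)^2)((0) + (sin(2*θ)) - (0)) = 1/tan(θ)
This equals the proposed value 1/tan(θ).
True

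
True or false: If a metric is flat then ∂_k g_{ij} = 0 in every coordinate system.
Flatness means R^i_{jkl} = 0; the components can still vary, e.g. the flat plane in polar coordinates has g_{θθ} = r^2.
False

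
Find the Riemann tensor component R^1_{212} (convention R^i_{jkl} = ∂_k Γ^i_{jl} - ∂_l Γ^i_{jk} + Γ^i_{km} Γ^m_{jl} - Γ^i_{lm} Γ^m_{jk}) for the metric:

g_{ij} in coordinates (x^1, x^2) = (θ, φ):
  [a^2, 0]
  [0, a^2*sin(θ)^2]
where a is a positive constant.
Non-zero Christoffel symbols (Γ^k_{ij} = Γ^k_{ji}):
Γ^θ_{φ φ} = -sin(2*θ)/2
Γ^φ_{θ φ} = 1/tan(θ)
R^θ_{φ θ φ} = ∂_θ Γ^θ_{φ φ} - ∂_φ Γ^θ_{φ θ} + Γ^θ_{θ m} Γ^m_{φ φ} - Γ^θ_{φ m} Γ^m_{φ θ}
  = (-cos(2*θ)) - (0) + (0) - (-cos(θ)^2) = sin(θ)^2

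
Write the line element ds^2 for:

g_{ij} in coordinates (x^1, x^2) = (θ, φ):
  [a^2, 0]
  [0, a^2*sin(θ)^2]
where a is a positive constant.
ds^2 = g_{ij} dx^i dx^j; only the non-zero components contribute.
ds^2 = a^2 dθ^2 + a^2*sin(θ)^2 dφ^2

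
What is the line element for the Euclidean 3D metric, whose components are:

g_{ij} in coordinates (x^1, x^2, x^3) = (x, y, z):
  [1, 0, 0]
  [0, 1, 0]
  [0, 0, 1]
ds^2 = g_{ij} dx^i dx^j; only the non-zero components contribute.
ds^2 = dx^2 + dy^2 + dz^2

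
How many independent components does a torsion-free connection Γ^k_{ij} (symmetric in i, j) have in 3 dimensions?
Γ^k_{ij} has n choices for the upper index and n(n+1)/2 independent symmetric lower index pairs.
Total = 3 × 3×4/2 = 3 × 6 = 18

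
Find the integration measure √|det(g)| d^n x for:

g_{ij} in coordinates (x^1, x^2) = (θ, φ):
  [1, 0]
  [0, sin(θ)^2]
det(g) = sin(θ)^2
√|det(g)| = sin(θ) (taking 0 < θ < π so that |sin(θ)| = sin(θ))
Volume element: dV = sin(θ) dθ dφ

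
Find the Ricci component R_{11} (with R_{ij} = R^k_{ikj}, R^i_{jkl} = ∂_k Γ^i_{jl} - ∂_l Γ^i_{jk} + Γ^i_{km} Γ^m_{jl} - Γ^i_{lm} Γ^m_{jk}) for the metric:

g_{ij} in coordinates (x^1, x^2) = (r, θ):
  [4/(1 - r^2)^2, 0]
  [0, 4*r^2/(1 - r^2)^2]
Non-zero Christoffel symbols (Γ^k_{ij} = Γ^k_{ji}):
Γ^r_{r r} = 2*r/(1 - r^2)
Γ^r_{θ θ} = (r^3 + r)/(r^2 - 1)
Γ^θ_{r θ} = (-r^2 - 1)/(r^3 - r)
R^r_{r r r} = 0 (a repeated index in an antisymmetric pair)
R^θ_{r θ r} = ∂_θ Γ^θ_{r r} - ∂_r Γ^θ_{r θ} + Γ^θ_{θ m} Γ^m_{r r} - Γ^θ_{r m} Γ^m_{r θ}
  = (0) - ((r^4 + 4*r^2 - 1)/(r^3 - r)^2) + (2*(r^2 + 1)/(r^2 - 1)^2) - ((r^2 + 1)^2/(r^3 - r)^2) = -4/(r^2 - 1)^2
R_{rr} = R^r_{r r r} + R^θ_{r θ r} = (0) + (-4/(r^2 - 1)^2) = -4/(r^2 - 1)^2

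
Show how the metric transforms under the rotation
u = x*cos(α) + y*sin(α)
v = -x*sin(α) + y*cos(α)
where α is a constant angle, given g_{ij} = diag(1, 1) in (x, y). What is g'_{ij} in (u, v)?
Invert the transformation: x = u*cos(α) - v*sin(α), y = u*sin(α) + v*cos(α)
g'_{ij} = (∂x^k/∂x'^i)(∂x^l/∂x'^j) g_{kl}; with g_{kl} = δ_{kl} this is Σ_k (∂x^k/∂x'^i)(∂x^k/∂x'^j).
Jacobian: ∂x/∂u = cos(α), ∂x/∂v = -sin(α), ∂y/∂u = sin(α), ∂y/∂v = cos(α)
g'_{uu} = (cos(α))(cos(α)) + (sin(α))(sin(α)) = 1
g'_{uv} = (cos(α))(-sin(α)) + (sin(α))(cos(α)) = 0
g'_{vv} = (-sin(α))(-sin(α)) + (cos(α))(cos(α)) = 1
g'_{ij} = diag(1, 1)
The Euclidean metric is invariant under rotations.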